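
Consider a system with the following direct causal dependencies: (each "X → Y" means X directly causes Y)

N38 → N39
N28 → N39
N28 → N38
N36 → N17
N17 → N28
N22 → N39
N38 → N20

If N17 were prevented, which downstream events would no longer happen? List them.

N20, N28, N38

Downstream of N17: N28, N38, N39, N20.
Of those, still caused via another path: N39.
The remainder have no surviving cause.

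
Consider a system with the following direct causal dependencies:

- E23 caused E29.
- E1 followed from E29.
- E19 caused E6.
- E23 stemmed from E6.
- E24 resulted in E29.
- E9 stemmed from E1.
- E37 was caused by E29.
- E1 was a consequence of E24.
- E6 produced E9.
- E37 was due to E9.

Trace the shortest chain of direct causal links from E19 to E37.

E19 → E6 → E9 → E37

E19 → E6
E6 → E9
E9 → E37
Length: 3 steps.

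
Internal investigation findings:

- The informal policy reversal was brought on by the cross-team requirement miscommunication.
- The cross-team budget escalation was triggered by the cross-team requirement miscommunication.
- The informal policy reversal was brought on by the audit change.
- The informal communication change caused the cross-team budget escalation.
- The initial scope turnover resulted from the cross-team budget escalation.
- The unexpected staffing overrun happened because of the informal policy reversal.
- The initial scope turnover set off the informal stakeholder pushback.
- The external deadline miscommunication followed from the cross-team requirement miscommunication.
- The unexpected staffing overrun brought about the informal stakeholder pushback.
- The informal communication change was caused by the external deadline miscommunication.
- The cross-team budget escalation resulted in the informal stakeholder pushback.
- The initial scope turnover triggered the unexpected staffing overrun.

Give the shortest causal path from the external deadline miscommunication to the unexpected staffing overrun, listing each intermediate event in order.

the external deadline miscommunication → the informal communication change
the informal communication change → the cross-team budget escalation
the cross-team budget escalation → the initial scope turnover
the initial scope turnover → the unexpected staffing overrun
Length: 4 steps.

the external deadline miscommunication → the informal communication change → the cross-team budget escalation → the initial scope turnover → the unexpected staffing overrun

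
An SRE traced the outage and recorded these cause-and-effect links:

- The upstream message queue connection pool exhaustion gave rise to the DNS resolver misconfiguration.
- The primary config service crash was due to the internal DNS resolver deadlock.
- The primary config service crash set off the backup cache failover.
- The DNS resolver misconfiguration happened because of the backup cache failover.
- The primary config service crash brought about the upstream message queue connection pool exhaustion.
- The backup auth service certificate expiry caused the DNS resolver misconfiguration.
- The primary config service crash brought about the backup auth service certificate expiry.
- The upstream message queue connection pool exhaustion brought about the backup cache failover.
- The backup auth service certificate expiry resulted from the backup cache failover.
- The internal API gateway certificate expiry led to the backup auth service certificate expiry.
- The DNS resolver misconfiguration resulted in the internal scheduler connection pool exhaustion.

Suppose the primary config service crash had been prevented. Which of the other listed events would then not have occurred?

the backup cache failover, the upstream message queue connection pool exhaustion

Downstream of the primary config service crash: the upstream message queue connection pool exhaustion, the backup cache failover, the backup auth service certificate expiry, the DNS resolver misconfiguration, the internal scheduler connection pool exhaustion.
Of those, still caused via another path: the backup auth service certificate expiry, the DNS resolver misconfiguration, the internal scheduler connection pool exhaustion.
The remainder have no surviving cause.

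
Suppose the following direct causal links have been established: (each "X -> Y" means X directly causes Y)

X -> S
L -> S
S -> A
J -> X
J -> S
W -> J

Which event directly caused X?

Upstream contributors include W, but only J feeds directly into X.

J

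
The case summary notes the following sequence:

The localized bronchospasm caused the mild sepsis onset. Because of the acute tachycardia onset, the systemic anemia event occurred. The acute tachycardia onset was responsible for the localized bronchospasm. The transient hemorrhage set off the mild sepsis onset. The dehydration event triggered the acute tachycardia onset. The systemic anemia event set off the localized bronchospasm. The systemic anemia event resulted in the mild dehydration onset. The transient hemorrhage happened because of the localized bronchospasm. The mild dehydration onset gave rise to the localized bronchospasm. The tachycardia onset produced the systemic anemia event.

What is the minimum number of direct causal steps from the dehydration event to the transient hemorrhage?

3

Shortest chain: the dehydration event → the acute tachycardia onset → the localized bronchospasm → the transient hemorrhage.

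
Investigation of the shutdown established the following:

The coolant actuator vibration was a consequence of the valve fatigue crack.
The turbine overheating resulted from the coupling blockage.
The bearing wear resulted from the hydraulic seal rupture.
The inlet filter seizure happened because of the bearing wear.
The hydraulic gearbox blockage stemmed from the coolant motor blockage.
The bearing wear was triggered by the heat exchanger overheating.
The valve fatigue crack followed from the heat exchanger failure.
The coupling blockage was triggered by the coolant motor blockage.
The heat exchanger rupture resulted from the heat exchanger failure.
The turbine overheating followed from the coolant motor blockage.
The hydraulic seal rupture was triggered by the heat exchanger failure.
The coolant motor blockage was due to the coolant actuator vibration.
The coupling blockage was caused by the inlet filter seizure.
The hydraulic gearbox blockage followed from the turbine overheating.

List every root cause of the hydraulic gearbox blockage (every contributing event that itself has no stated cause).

Tracing upstream from the hydraulic gearbox blockage: the hydraulic gearbox blockage ← the turbine overheating ← the coupling blockage ← the inlet filter seizure ← the bearing wear ← the heat exchanger overheating.
A separate upstream branch: the hydraulic gearbox blockage ← the coolant motor blockage ← the coolant actuator vibration ← the valve fatigue crack ← the heat exchanger failure.
Each of those chain origins has no stated cause.

the heat exchanger failure, the heat exchanger overheating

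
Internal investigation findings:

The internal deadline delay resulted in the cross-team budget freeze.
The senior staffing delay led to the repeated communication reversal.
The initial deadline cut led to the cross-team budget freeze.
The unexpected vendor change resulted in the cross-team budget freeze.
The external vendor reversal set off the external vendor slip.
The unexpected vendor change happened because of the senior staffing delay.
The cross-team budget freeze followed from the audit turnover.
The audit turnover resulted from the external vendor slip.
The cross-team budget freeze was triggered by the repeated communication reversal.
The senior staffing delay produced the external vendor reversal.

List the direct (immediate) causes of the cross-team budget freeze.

Upstream contributors include the senior staffing delay, the external vendor reversal, the external vendor slip, but only the audit turnover, the initial deadline cut, the internal deadline delay, the repeated communication reversal, the unexpected vendor change feed directly into the cross-team budget freeze.

the audit turnover, the initial deadline cut, the internal deadline delay, the repeated communication reversal, the unexpected vendor change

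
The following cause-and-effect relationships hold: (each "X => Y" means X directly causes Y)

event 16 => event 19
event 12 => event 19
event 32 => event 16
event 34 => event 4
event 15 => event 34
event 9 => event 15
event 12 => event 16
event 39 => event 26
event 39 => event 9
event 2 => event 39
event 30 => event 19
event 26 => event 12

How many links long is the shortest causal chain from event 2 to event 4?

Shortest chain: event 2 → event 39 → event 9 → event 15 → event 34 → event 4.

5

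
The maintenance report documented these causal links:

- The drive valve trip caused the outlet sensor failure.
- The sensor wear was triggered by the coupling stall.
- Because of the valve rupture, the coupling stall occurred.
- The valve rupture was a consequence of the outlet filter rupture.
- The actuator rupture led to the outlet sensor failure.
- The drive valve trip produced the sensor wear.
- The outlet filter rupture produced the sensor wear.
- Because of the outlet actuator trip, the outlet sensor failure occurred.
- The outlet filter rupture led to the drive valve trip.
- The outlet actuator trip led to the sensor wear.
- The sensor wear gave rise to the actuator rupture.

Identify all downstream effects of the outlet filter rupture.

the actuator rupture, the coupling stall, the drive valve trip, the outlet sensor failure, the sensor wear, the valve rupture

Direct effects: the valve rupture, the drive valve trip, the sensor wear.
2 steps out: the coupling stall, the actuator rupture, the outlet sensor failure.
Not reachable from it: the outlet actuator trip.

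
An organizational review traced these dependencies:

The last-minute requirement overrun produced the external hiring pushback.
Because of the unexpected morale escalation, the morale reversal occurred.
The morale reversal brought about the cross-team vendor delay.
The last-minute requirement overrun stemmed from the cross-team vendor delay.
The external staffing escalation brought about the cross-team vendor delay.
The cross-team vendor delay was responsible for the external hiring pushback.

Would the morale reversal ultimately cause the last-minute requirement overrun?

There is a causal chain: the morale reversal → the cross-team vendor delay → the last-minute requirement overrun.

Yes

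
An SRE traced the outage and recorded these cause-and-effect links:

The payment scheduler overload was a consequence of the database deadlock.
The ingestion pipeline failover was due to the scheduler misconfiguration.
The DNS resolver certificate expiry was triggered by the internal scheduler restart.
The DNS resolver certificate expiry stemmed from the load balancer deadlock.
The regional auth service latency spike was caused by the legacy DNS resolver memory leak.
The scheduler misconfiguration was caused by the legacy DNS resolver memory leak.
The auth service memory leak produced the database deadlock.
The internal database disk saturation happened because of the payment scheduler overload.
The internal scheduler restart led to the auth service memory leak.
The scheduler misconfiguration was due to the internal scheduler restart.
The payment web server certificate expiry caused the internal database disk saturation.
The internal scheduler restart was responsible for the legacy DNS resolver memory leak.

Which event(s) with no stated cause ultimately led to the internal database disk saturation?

the internal scheduler restart, the payment web server certificate expiry

Tracing upstream from the internal database disk saturation: the internal database disk saturation ← the payment scheduler overload ← the database deadlock ← the auth service memory leak ← the internal scheduler restart.
A separate upstream branch: the internal database disk saturation ← the payment web server certificate expiry.
Each of those chain origins has no stated cause.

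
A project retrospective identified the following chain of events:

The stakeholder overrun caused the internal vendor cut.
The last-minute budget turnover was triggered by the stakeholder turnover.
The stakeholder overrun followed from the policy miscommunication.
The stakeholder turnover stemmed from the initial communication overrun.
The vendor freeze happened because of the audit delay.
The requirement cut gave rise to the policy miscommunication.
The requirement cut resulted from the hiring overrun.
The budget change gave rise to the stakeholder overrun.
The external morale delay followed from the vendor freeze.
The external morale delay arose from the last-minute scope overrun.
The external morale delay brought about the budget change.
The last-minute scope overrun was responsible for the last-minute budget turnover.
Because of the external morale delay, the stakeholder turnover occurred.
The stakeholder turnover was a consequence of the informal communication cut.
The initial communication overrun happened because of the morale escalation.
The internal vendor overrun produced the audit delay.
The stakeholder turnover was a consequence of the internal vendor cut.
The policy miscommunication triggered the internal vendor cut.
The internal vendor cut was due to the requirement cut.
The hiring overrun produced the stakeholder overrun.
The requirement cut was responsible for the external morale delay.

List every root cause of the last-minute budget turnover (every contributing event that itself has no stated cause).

the hiring overrun, the informal communication cut, the internal vendor overrun, the last-minute scope overrun, the morale escalation

Tracing upstream from the last-minute budget turnover: the last-minute budget turnover ← the stakeholder turnover ← the external morale delay ← the requirement cut ← the hiring overrun.
A separate upstream branch: the last-minute budget turnover ← the stakeholder turnover ← the external morale delay ← the vendor freeze ← the audit delay ← the internal vendor overrun.
A separate upstream branch: the last-minute budget turnover ← the last-minute scope overrun.
A separate upstream branch: the last-minute budget turnover ← the stakeholder turnover ← the initial communication overrun ← the morale escalation.
A separate upstream branch: the last-minute budget turnover ← the stakeholder turnover ← the informal communication cut.
Each of those chain origins has no stated cause.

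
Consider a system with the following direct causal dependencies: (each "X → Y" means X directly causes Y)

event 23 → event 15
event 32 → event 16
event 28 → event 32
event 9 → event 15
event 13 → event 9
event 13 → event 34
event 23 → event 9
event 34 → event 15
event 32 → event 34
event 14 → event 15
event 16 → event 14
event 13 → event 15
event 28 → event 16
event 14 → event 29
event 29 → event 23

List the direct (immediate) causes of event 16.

event 28, event 32 → event 16 with nothing further upstream stated.

event 28, event 32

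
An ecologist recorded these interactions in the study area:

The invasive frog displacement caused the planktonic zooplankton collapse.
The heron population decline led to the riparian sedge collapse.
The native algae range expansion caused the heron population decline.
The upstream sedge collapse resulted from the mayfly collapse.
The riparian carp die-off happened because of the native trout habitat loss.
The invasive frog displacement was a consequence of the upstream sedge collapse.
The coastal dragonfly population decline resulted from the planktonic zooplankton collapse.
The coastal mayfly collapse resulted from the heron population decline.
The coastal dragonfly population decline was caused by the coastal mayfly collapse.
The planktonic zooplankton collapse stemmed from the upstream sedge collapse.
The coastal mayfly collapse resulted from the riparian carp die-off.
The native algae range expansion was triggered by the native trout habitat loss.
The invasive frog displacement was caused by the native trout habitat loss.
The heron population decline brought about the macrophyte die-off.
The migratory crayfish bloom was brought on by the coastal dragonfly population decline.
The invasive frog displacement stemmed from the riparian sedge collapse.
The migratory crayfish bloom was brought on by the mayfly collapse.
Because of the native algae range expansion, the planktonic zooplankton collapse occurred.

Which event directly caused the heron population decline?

Upstream contributors include the native trout habitat loss, but only the native algae range expansion feeds directly into the heron population decline.

the native algae range expansion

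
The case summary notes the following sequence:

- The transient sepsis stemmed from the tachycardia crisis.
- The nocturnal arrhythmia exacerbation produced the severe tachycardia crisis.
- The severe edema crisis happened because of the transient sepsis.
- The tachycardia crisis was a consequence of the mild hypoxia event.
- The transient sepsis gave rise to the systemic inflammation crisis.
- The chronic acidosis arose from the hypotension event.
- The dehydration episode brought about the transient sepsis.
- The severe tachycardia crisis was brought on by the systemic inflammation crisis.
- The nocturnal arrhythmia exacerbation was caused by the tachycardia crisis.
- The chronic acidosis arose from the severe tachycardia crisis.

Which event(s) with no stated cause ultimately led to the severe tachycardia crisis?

the dehydration episode, the mild hypoxia event

Tracing upstream from the severe tachycardia crisis: the severe tachycardia crisis ← the systemic inflammation crisis ← the transient sepsis ← the dehydration episode.
A separate upstream branch: the severe tachycardia crisis ← the nocturnal arrhythmia exacerbation ← the tachycardia crisis ← the mild hypoxia event.
Each of those chain origins has no stated cause.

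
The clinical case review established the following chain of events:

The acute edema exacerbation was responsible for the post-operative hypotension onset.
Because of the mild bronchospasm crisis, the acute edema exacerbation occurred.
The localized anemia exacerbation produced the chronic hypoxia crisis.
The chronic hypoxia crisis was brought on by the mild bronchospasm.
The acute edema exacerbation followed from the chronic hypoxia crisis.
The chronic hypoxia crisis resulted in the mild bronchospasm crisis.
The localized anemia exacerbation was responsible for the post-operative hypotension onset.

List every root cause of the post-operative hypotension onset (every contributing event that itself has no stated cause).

the localized anemia exacerbation, the mild bronchospasm

Tracing upstream from the post-operative hypotension onset: the post-operative hypotension onset ← the localized anemia exacerbation.
A separate upstream branch: the post-operative hypotension onset ← the acute edema exacerbation ← the chronic hypoxia crisis ← the mild bronchospasm.
Each of those chain origins has no stated cause.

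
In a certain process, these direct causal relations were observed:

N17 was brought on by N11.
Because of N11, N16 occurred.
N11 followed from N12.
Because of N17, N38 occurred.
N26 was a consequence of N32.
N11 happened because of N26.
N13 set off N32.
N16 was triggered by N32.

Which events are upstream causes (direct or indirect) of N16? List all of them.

Immediate causes of N16: N32, N11.
Further upstream: N13, N26, N12.

N11, N12, N13, N26, N32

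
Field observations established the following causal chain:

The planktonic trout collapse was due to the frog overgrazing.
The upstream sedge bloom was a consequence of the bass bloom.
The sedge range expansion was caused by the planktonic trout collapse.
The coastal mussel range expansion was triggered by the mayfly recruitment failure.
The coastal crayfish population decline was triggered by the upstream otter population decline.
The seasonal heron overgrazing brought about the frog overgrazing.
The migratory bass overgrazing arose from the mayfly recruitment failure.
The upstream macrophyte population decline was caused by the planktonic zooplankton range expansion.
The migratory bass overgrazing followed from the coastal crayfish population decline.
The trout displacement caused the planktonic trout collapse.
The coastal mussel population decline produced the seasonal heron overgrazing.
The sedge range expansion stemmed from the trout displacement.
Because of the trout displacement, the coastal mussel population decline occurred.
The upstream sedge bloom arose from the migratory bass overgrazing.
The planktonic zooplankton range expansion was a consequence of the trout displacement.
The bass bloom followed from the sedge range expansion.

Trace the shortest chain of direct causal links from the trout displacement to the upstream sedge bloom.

the trout displacement → the sedge range expansion → the bass bloom → the upstream sedge bloom

the trout displacement → the sedge range expansion
the sedge range expansion → the bass bloom
the bass bloom → the upstream sedge bloom
Length: 3 steps.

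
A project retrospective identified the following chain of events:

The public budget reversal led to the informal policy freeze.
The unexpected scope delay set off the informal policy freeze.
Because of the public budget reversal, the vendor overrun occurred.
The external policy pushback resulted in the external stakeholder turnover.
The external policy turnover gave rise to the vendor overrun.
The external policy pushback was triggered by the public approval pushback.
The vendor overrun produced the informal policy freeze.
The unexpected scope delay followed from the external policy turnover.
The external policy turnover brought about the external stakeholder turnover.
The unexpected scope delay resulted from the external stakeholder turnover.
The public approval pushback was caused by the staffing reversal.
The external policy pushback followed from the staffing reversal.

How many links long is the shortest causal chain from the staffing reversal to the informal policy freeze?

Shortest chain: the staffing reversal → the external policy pushback → the external stakeholder turnover → the unexpected scope delay → the informal policy freeze.

4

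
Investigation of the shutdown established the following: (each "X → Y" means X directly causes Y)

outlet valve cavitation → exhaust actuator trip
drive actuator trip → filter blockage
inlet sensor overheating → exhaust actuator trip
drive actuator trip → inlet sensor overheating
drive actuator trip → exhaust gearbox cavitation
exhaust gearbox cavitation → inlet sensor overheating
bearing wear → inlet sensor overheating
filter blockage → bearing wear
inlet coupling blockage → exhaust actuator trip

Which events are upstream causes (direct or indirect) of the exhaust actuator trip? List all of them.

Immediate causes of the exhaust actuator trip: the outlet valve cavitation, the inlet coupling blockage, the inlet sensor overheating.
Further upstream: the drive actuator trip, the exhaust gearbox cavitation, the filter blockage, the bearing wear.

the bearing wear, the drive actuator trip, the exhaust gearbox cavitation, the filter blockage, the inlet coupling blockage, the inlet sensor overheating, the outlet valve cavitation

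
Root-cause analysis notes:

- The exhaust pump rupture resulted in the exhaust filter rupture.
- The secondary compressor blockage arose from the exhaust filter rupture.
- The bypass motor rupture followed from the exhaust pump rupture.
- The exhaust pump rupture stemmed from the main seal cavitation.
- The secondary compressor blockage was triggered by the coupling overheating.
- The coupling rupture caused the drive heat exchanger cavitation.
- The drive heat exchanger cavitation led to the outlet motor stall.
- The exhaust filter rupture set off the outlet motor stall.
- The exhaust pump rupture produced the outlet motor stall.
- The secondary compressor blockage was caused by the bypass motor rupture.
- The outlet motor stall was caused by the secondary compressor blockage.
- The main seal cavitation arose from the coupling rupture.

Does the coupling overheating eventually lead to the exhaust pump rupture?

The coupling overheating leads to the secondary compressor blockage, the outlet motor stall; the exhaust pump rupture is not among them.

No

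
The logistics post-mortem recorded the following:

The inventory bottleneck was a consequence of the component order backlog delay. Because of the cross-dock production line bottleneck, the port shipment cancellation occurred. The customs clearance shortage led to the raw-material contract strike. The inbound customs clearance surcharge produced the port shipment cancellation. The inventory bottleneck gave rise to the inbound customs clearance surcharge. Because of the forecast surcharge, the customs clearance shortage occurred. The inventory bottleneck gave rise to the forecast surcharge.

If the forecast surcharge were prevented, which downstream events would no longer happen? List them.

the customs clearance shortage, the raw-material contract strike

Downstream of the forecast surcharge: the customs clearance shortage, the raw-material contract strike.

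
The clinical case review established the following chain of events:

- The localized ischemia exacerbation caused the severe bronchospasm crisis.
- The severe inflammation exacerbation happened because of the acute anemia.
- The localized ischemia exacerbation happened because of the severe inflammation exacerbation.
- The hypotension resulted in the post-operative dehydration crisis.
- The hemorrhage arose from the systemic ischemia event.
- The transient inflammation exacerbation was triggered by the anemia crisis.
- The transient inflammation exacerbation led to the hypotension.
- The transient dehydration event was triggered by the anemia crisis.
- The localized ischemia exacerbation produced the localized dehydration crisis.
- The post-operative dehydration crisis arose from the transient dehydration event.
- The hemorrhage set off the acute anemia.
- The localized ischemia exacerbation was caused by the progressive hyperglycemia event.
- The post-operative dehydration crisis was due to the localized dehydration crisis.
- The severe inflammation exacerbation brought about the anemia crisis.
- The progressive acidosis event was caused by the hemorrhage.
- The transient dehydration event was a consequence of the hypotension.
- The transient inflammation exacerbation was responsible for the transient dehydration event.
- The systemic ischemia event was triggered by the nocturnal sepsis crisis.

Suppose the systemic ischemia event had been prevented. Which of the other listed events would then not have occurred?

Downstream of the systemic ischemia event: the hemorrhage, the acute anemia, the severe inflammation exacerbation, the progressive acidosis event, the anemia crisis, the localized ischemia exacerbation, the severe bronchospasm crisis, the transient inflammation exacerbation, the localized dehydration crisis, the hypotension, the transient dehydration event, the post-operative dehydration crisis.
Of those, still caused via another path: the localized ischemia exacerbation, the severe bronchospasm crisis, the localized dehydration crisis, the post-operative dehydration crisis.
The remainder have no surviving cause.

the acute anemia, the anemia crisis, the hemorrhage, the hypotension, the progressive acidosis event, the severe inflammation exacerbation, the transient dehydration event, the transient inflammation exacerbation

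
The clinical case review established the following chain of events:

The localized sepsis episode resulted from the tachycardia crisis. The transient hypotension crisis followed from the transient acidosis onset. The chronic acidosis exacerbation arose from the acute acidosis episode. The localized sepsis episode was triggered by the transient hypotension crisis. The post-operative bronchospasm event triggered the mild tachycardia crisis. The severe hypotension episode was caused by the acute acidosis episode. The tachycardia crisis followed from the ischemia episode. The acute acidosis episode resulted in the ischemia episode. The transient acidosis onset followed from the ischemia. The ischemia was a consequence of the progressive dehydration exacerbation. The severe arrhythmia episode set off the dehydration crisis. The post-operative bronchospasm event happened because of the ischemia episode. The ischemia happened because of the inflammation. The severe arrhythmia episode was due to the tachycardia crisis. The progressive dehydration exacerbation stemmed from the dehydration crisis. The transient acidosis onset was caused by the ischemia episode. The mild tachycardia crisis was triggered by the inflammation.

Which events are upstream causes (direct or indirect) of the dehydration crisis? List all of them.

the acute acidosis episode, the ischemia episode, the severe arrhythmia episode, the tachycardia crisis

Immediate cause of the dehydration crisis: the severe arrhythmia episode.
Further upstream: the acute acidosis episode, the ischemia episode, the tachycardia crisis.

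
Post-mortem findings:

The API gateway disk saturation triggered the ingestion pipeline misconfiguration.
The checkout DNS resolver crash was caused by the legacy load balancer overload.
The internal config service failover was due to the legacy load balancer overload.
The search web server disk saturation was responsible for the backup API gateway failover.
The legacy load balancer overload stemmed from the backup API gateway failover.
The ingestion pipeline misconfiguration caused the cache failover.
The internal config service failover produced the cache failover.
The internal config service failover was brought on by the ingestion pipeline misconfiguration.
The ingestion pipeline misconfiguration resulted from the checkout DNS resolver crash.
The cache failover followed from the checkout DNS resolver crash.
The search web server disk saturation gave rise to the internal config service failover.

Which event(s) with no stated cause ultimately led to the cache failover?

Tracing upstream from the cache failover: the cache failover ← the internal config service failover ← the search web server disk saturation.
A separate upstream branch: the cache failover ← the ingestion pipeline misconfiguration ← the API gateway disk saturation.
Each of those chain origins has no stated cause.

the API gateway disk saturation, the search web server disk saturation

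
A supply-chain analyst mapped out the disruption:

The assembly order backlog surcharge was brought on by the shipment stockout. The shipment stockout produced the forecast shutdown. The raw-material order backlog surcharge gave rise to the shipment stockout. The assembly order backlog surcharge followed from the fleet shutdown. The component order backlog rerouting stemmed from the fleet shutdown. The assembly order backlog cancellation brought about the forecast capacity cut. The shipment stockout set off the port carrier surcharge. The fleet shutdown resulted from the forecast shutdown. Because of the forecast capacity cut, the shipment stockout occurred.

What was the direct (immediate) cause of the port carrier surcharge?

the shipment stockout

Upstream contributors include the assembly order backlog cancellation, the forecast capacity cut, the raw-material order backlog surcharge, but only the shipment stockout feeds directly into the port carrier surcharge.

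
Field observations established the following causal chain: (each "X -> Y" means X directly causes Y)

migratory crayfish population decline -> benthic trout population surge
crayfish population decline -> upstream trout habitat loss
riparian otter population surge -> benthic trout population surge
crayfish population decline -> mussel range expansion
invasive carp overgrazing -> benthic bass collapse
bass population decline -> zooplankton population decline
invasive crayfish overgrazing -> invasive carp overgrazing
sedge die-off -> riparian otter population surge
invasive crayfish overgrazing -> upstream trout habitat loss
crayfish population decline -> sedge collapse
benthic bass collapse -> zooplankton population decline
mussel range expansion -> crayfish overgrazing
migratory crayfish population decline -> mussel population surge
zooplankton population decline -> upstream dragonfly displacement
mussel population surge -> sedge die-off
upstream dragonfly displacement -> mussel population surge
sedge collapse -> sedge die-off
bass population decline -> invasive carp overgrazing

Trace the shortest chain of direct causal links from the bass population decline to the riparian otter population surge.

the bass population decline → the zooplankton population decline
the zooplankton population decline → the upstream dragonfly displacement
the upstream dragonfly displacement → the mussel population surge
the mussel population surge → the sedge die-off
the sedge die-off → the riparian otter population surge
Length: 5 steps.

the bass population decline → the zooplankton population decline → the upstream dragonfly displacement → the mussel population surge → the sedge die-off → the riparian otter population surge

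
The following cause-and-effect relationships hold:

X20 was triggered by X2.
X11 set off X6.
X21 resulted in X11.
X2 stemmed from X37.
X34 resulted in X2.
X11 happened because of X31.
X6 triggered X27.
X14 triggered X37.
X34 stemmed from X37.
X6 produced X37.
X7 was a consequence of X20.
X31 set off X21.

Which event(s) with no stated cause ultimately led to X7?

Tracing upstream from X7: X7 ← X20 ← X2 ← X37 ← X6 ← X11 ← X31.
A separate upstream branch: X7 ← X20 ← X2 ← X37 ← X14.
Each of those chain origins has no stated cause.

X14, X31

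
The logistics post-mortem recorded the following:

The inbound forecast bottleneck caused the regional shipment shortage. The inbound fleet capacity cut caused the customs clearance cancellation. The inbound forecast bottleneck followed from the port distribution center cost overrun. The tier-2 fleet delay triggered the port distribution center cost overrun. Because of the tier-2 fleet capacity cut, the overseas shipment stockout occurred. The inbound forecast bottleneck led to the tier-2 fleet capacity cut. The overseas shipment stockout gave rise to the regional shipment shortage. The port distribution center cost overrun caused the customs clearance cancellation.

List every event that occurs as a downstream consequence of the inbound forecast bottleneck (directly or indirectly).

the overseas shipment stockout, the regional shipment shortage, the tier-2 fleet capacity cut

Direct effects: the tier-2 fleet capacity cut, the regional shipment shortage.
2 steps out: the overseas shipment stockout.
Not reachable from it: the tier-2 fleet delay, the port distribution center cost overrun, the customs clearance cancellation, the inbound fleet capacity cut.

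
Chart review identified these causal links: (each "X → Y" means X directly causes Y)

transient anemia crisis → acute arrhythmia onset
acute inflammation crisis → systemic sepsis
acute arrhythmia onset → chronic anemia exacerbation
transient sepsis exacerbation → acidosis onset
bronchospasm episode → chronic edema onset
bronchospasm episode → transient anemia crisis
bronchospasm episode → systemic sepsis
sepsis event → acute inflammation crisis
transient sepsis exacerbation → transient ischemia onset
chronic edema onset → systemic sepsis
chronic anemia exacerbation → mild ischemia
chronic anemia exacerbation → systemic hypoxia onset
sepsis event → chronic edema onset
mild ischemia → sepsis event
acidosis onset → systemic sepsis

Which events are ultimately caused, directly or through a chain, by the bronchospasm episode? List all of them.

Direct effects: the transient anemia crisis, the chronic edema onset, the systemic sepsis.
2 steps out: the acute arrhythmia onset.
3 steps out: the chronic anemia exacerbation.
4 steps out: the systemic hypoxia onset, the mild ischemia.
5 steps out: the sepsis event.
6 steps out: the acute inflammation crisis.
Not reachable from it: the transient sepsis exacerbation, the transient ischemia onset, the acidosis onset.

the acute arrhythmia onset, the acute inflammation crisis, the chronic anemia exacerbation, the chronic edema onset, the mild ischemia, the sepsis event, the systemic hypoxia onset, the systemic sepsis, the transient anemia crisis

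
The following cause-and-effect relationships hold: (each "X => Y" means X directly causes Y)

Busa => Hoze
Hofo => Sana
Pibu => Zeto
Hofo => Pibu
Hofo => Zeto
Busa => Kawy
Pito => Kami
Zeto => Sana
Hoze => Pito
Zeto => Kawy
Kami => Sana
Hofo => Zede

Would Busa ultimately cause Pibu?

No

Busa leads to Hoze, Pito, Kami, Kawy, Sana; Pibu is not among them.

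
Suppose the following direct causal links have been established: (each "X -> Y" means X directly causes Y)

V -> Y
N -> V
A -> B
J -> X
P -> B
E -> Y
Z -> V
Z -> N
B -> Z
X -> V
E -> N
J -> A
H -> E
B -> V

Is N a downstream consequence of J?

There is a causal chain: J → A → B → Z → N.

Yes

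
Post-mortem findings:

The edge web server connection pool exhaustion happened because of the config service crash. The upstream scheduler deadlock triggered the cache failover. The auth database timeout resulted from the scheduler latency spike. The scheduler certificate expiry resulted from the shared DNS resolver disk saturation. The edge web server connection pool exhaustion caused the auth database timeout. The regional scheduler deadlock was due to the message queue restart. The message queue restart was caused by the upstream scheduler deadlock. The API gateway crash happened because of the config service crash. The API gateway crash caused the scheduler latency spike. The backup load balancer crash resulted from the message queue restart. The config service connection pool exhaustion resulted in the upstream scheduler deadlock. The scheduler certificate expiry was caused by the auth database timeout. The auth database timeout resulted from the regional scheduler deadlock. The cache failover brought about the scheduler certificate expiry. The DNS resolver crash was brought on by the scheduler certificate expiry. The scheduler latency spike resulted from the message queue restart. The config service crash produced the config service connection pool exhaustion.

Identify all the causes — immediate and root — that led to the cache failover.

Immediate cause of the cache failover: the upstream scheduler deadlock.
Further upstream: the config service crash, the config service connection pool exhaustion.

the config service connection pool exhaustion, the config service crash, the upstream scheduler deadlock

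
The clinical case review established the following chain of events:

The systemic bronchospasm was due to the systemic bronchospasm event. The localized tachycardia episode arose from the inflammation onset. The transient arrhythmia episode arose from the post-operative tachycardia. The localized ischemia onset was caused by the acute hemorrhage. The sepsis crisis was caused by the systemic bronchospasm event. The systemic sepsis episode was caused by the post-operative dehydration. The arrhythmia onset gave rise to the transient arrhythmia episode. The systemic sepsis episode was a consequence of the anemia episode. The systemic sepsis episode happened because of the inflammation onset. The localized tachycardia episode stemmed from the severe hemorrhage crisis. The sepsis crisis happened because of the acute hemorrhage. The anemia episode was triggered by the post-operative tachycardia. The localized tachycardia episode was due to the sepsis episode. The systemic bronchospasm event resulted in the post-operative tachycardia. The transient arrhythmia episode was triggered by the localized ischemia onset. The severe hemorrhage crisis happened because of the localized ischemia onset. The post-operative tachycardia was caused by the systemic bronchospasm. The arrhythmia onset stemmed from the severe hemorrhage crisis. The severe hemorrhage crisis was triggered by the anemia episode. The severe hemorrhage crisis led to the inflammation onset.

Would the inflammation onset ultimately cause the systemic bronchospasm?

The inflammation onset leads to the localized tachycardia episode, the systemic sepsis episode; the systemic bronchospasm is not among them.

No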